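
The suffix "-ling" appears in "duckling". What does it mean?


Suffix: -ling
Example: duckling = duck + -ling
Meaning = small / young


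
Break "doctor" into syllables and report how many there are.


Word: "doctor"
Syllable breakdown: doc | tor
Counting: 2 parts
= 2 syllables


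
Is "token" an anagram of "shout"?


Word 1: "shout" → sorted: hostu
Word 2: "token" → sorted: eknot
Same letters? hostu != eknot
Anagram = No


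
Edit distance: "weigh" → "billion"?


Word 1: "weigh" (length 5)
Word 2: "billion" (length 7)
One optimal edit sequence (insert/delete/substitute each cost 1):
  1. insert 'b'  (+1)
  2. insert 'i'  (+1)
  3. substitute 'w' -> 'l'  (+1)
  4. substitute 'e' -> 'l'  (+1)
  5. keep 'i'
  6. substitute 'g' -> 'o'  (+1)
  7. substitute 'h' -> 'n'  (+1)
Total edit operations: 6
Edit distance = 6


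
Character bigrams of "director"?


Word: "director" (length 8)
Number of bigrams = 8 - 2 + 1 = 7
  Position 0: "di"
  Position 1: "ir"
  Position 2: "re"
  Position 3: "ec"
  Position 4: "ct"
  Position 5: "to"
  Position 6: "or"
Bigrams = "di", "ir", "re", "ec", "ct", "to", "or"


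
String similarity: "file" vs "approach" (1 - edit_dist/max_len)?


Word 1: "file" (length 4)
Word 2: "approach" (length 8)
One optimal edit sequence:
  1. insert 'a'  (+1)
  2. insert 'p'  (+1)
  3. insert 'p'  (+1)
  4. insert 'r'  (+1)
  5. substitute 'f' -> 'o'  (+1)
  6. substitute 'i' -> 'a'  (+1)
  7. substitute 'l' -> 'c'  (+1)
  8. substitute 'e' -> 'h'  (+1)
Edit distance = 8
Max length = max(4, 8) = 8
Similarity = 1 - 8/8
= 0.0000


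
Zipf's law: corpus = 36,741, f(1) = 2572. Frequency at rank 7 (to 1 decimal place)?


Zipf's law: f(r) = f(1) / r
f(1) = 2572
f(7) = 2572 / 7
= 367.4 occurrences


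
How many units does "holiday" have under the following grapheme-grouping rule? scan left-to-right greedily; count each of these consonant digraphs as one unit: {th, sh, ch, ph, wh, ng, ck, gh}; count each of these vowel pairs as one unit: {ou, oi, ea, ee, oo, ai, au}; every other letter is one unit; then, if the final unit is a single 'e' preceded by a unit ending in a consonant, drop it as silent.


Word: "holiday" (7 letters)
Left-to-right scan:
  [1] 'h' (letter)
  [2] 'o' (letter)
  [3] 'l' (letter)
  [4] 'i' (letter)
  [5] 'd' (letter)
  [6] 'a' (letter)
  [7] 'y' (letter)
Units from scan: 7
Sound units = 7 units


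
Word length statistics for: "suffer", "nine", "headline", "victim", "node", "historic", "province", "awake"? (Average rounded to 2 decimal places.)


Lengths: "suffer"=6, "nine"=4, "headline"=8, "victim"=6, "node"=4, "historic"=8, "province"=8, "awake"=5
Sum = 49, Count = 8
Average = 49/8 = 6.13
= avg=6.13, min=4, max=8


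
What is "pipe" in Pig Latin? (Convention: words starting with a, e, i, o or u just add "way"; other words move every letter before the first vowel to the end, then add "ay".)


Word: "pipe"
Starts with consonant(s) → move to end, add 'ay'
Consonant cluster: "p"
Pig Latin = "ipepay"


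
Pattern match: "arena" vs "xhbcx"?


Pattern of "arena": [0, 1, 2, 3, 0]
Pattern of "xhbcx": [0, 1, 2, 3, 0]
Patterns match
Same pattern = Yes


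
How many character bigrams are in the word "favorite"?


Word: "favorite" (length 8)
Number of 2-grams = length - 2 + 1 = 8 - 2 + 1
= 7


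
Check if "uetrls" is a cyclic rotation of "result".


Word: "result", Candidate: "uetrls"
Method: check if candidate is substring of word+word
"resultresult" contains "uetrls"? No
Is rotation = No


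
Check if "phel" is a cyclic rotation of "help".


Word: "help", Candidate: "phel"
Method: check if candidate is substring of word+word
"helphelp" contains "phel"? Yes
Is rotation = Yes


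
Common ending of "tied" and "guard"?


Word 1: "tied"
Word 2: "guard"
Comparing from end:
  Pos -1: 'd' == 'd'
  Pos -2: 'e' != 'r' (stop)
LCS = "d" (length 1)


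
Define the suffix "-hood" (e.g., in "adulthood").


Suffix: -hood
Example: adulthood (adult + -hood)
Meaning = state / condition


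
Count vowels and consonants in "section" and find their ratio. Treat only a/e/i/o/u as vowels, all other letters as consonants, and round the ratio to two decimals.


Word: "section"
Vowels (a,e,i,o,u): 3
Consonants: 4
Ratio = 3/4
= 0.75


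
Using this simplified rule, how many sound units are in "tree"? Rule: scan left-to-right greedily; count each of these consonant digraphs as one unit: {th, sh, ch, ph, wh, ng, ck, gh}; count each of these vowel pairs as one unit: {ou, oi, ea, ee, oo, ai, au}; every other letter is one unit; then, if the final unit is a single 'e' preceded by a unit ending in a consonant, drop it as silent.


Word: "tree" (4 letters)
Left-to-right scan:
  [1] 't' (letter)
  [2] 'r' (letter)
  [3] 'ee' (vowel-pair)
Units from scan: 3
Sound units = 3 units


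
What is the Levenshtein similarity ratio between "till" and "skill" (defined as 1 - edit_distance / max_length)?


Word 1: "till" (length 4)
Word 2: "skill" (length 5)
One optimal edit sequence:
  1. insert 's'  (+1)
  2. substitute 't' -> 'k'  (+1)
  3. keep 'i'
  4. keep 'l'
  5. keep 'l'
Edit distance = 2
Max length = max(4, 5) = 5
Similarity = 1 - 2/5
= 0.6000


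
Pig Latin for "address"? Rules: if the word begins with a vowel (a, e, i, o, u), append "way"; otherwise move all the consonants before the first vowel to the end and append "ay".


Word: "address"
Starts with vowel → add 'way'
Pig Latin = "addressway"


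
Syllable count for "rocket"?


Word: "rocket"
Syllable breakdown: rock · et
Counting: 2 parts
= 2 syllables


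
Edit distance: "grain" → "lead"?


Word 1: "grain" (length 5)
Word 2: "lead" (length 4)
One optimal edit sequence (insert/delete/substitute each cost 1):
  1. substitute 'g' -> 'l'  (+1)
  2. substitute 'r' -> 'e'  (+1)
  3. keep 'a'
  4. delete 'i'  (+1)
  5. substitute 'n' -> 'd'  (+1)
Total edit operations: 4
Edit distance = 4


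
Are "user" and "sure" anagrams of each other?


Word 1: "user" → sorted: ersu
Word 2: "sure" → sorted: ersu
Same letters? ersu == ersu
Anagram = Yes


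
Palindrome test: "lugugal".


Word: "lugugal"
Reversed: "lagugul"
Forward == Backward? lugugal != lagugul
Palindrome = No


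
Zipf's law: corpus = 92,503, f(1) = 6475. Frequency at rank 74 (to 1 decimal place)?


Zipf's law: f(r) = f(1) / r
f(1) = 6475
f(74) = 6475 / 74
= 87.5 occurrences


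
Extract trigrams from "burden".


Word: "burden" (length 6)
Number of trigrams = 6 - 3 + 1 = 4
  Position 0: "bur"
  Position 1: "urd"
  Position 2: "rde"
  Position 3: "den"
Trigrams = "bur", "urd", "rde", "den"


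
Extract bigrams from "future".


Word: "future" (length 6)
Number of bigrams = 6 - 2 + 1 = 5
  Position 0: "fu"
  Position 1: "ut"
  Position 2: "tu"
  Position 3: "ur"
  Position 4: "re"
Bigrams = "fu", "ut", "tu", "ur", "re"


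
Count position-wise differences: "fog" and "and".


Comparing character by character (same length = 3):
  Pos 0: 'f' vs 'a' !=
  Pos 1: 'o' vs 'n' !=
  Pos 2: 'g' vs 'd' !=
Hamming distance = 3


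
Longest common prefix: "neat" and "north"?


Word 1: "neat"
Word 2: "north"
Comparing from start:
  Pos 0: 'n' == 'n'
  Pos 1: 'e' != 'o' (stop)
LCP = "n" (length 1)


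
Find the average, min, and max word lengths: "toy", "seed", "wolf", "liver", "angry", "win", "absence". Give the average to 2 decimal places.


Lengths: "toy"=3, "seed"=4, "wolf"=4, "liver"=5, "angry"=5, "win"=3, "absence"=7
Sum = 31, Count = 7
Average = 31/7 = 4.43
= avg=4.43, min=3, max=7


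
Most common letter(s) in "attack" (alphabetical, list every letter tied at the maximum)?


Word: "attack"
Letter counts:
  'a': 2
  'c': 1
  'k': 1
  't': 2
Maximum count = 2
Most frequent = 'a', 't' (2 times each)


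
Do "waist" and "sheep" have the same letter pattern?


Pattern of "waist": [0, 1, 2, 3, 4]
Pattern of "sheep": [0, 1, 2, 2, 3]
Patterns do not match
Same pattern = No


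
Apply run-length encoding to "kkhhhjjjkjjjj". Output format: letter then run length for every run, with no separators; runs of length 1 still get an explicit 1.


String: "kkhhhjjjkjjjj"
Scanning for consecutive runs:
  'k' x 2
  'h' x 3
  'j' x 3
  'k' x 1
  'j' x 4
RLE = "k2h3j3k1j4"


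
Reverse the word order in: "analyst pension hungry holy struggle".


Original: "analyst pension hungry holy struggle"
Words (1..n): analyst | pension | hungry | holy | struggle
Reversed (n..1): struggle | holy | hungry | pension | analyst
Result = "struggle holy hungry pension analyst"


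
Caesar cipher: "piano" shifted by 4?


Word: "piano"
Shift: 4
Each letter → (letter + shift) mod 26:
  'p' (15) + 4 = 19 → 't'
  'i' (8) + 4 = 12 → 'm'
  'a' (0) + 4 = 4 → 'e'
  'n' (13) + 4 = 17 → 'r'
  'o' (14) + 4 = 18 → 's'
Result = "tmers"


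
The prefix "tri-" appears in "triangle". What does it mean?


Prefix: tri-
Example: triangle = tri- + angle
Meaning = three


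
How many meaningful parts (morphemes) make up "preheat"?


Word: "preheat"
Morphemes: pre- | heat
Each morpheme carries meaning
= 2 morphemes


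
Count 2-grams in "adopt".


Word: "adopt" (length 5)
Number of 2-grams = length - 2 + 1 = 5 - 2 + 1
= 4


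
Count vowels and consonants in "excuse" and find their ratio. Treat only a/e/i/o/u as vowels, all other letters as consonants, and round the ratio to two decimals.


Word: "excuse"
Vowels (a,e,i,o,u): 3
Consonants: 3
Ratio = 3/3
= 1.00


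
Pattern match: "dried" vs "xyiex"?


Pattern of "dried": [0, 1, 2, 3, 0]
Pattern of "xyiex": [0, 1, 2, 3, 0]
Patterns match
Same pattern = Yes


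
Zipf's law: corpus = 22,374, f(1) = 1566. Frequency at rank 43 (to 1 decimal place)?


Zipf's law: f(r) = f(1) / r
f(1) = 1566
f(43) = 1566 / 43
= 36.4 occurrences


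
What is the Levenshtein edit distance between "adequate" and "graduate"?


Word 1: "adequate" (length 8)
Word 2: "graduate" (length 8)
One optimal edit sequence (insert/delete/substitute each cost 1):
  1. substitute 'a' -> 'g'  (+1)
  2. substitute 'd' -> 'r'  (+1)
  3. substitute 'e' -> 'a'  (+1)
  4. substitute 'q' -> 'd'  (+1)
  5. keep 'u'
  6. keep 'a'
  7. keep 't'
  8. keep 'e'
Total edit operations: 4
Edit distance = 4


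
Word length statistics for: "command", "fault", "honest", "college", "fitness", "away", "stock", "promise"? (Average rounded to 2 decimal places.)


Lengths: "command"=7, "fault"=5, "honest"=6, "college"=7, "fitness"=7, "away"=4, "stock"=5, "promise"=7
Sum = 48, Count = 8
Average = 48/8 = 6.00
= avg=6.00, min=4, max=7


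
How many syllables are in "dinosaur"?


Word: "dinosaur"
Syllable breakdown: di / no / saur
Counting: 3 parts
= 3 syllables


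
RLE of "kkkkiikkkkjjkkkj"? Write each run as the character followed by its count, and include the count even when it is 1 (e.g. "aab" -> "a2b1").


String: "kkkkiikkkkjjkkkj"
Scanning for consecutive runs:
  'k' x 4
  'i' x 2
  'k' x 4
  'j' x 2
  'k' x 3
  'j' x 1
RLE = "k4i2k4j2k3j1"


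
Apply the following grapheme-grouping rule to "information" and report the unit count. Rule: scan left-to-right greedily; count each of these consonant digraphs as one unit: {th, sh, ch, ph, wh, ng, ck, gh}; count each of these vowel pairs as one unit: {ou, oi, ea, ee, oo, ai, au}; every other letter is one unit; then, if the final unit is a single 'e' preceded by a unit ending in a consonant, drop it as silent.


Word: "information" (11 letters)
Left-to-right scan:
  (1) 'i' (letter)
  (2) 'n' (letter)
  (3) 'f' (letter)
  (4) 'o' (letter)
  (5) 'r' (letter)
  (6) 'm' (letter)
  (7) 'a' (letter)
  (8) 't' (letter)
  (9) 'i' (letter)
  (10) 'o' (letter)
  (11) 'n' (letter)
Units from scan: 11
Sound units = 11 units


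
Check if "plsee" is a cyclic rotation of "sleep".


Word: "sleep", Candidate: "plsee"
Method: check if candidate is substring of word+word
"sleepsleep" contains "plsee"? No
Is rotation = No


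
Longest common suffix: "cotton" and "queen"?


Word 1: "cotton"
Word 2: "queen"
Comparing from end:
  Pos -1: 'n' == 'n'
  Pos -2: 'o' != 'e' (stop)
LCS = "n" (length 1)


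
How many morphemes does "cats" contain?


Word: "cats"
Morphemes: cat + -s
Each morpheme carries meaning
= 2 morphemes


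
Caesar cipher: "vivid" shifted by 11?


Word: "vivid"
Shift: 11
Each letter → (letter + shift) mod 26:
  'v' (21) + 11 = 6 → 'g'
  'i' (8) + 11 = 19 → 't'
  'v' (21) + 11 = 6 → 'g'
  'i' (8) + 11 = 19 → 't'
  'd' (3) + 11 = 14 → 'o'
Result = "gtgto"


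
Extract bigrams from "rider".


Word: "rider" (length 5)
Number of bigrams = 5 - 2 + 1 = 4
  Position 0: "ri"
  Position 1: "id"
  Position 2: "de"
  Position 3: "er"
Bigrams = "ri", "id", "de", "er"


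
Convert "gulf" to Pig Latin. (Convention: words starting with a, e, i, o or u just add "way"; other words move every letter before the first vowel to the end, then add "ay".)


Word: "gulf"
Starts with consonant(s) → move to end, add 'ay'
Consonant cluster: "g"
Pig Latin = "ulfgay"


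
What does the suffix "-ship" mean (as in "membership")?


Suffix: -ship
As in: membership -> member + -ship
Meaning = state / position


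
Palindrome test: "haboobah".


Word: "haboobah"
Reversed: "haboobah"
Forward == Backward? haboobah == haboobah
Palindrome = Yes


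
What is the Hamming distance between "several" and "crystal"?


Comparing character by character (same length = 7):
  Pos 0: 's' vs 'c' !=
  Pos 1: 'e' vs 'r' !=
  Pos 2: 'v' vs 'y' !=
  Pos 3: 'e' vs 's' !=
  Pos 4: 'r' vs 't' !=
  Pos 5: 'a' vs 'a' =
  Pos 6: 'l' vs 'l' =
Hamming distance = 5


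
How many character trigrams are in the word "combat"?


Word: "combat" (length 6)
Number of 3-grams = length - 3 + 1 = 6 - 3 + 1
= 4


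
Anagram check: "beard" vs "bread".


Word 1: "beard" → sorted: abder
Word 2: "bread" → sorted: abder
Same letters? abder == abder
Anagram = Yes


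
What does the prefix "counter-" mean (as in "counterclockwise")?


Prefix: counter-
Example: counterclockwise = counter- + clockwise
Meaning = against / opposite


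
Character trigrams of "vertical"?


Word: "vertical" (length 8)
Number of trigrams = 8 - 3 + 1 = 6
  Position 0: "ver"
  Position 1: "ert"
  Position 2: "rti"
  Position 3: "tic"
  Position 4: "ica"
  Position 5: "cal"
Trigrams = "ver", "ert", "rti", "tic", "ica", "cal"


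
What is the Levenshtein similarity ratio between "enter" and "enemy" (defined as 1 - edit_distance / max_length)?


Word 1: "enter" (length 5)
Word 2: "enemy" (length 5)
One optimal edit sequence:
  1. keep 'e'
  2. keep 'n'
  3. substitute 't' -> 'e'  (+1)
  4. substitute 'e' -> 'm'  (+1)
  5. substitute 'r' -> 'y'  (+1)
Edit distance = 3
Max length = max(5, 5) = 5
Similarity = 1 - 3/5
= 0.4000


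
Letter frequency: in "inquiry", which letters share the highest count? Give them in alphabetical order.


Word: "inquiry"
Letter counts:
  'i': 2
  'n': 1
  'q': 1
  'r': 1
  'u': 1
  'y': 1
Maximum count = 2
Most frequent = 'i' (2 times each)


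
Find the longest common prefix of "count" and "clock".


Word 1: "count"
Word 2: "clock"
Comparing from start:
  Pos 0: 'c' == 'c'
  Pos 1: 'o' != 'l' (stop)
LCP = "c" (length 1)


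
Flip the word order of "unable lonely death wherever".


Original: "unable lonely death wherever"
Words (1..n): unable | lonely | death | wherever
Reversed (n..1): wherever | death | lonely | unable
Result = "wherever death lonely unable"


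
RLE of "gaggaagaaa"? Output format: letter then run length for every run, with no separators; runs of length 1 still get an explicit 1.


String: "gaggaagaaa"
Scanning for consecutive runs:
  'g' x 1
  'a' x 1
  'g' x 2
  'a' x 2
  'g' x 1
  'a' x 3
RLE = "g1a1g2a2g1a3"


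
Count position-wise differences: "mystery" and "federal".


Comparing character by character (same length = 7):
  Pos 0: 'm' vs 'f' !=
  Pos 1: 'y' vs 'e' !=
  Pos 2: 's' vs 'd' !=
  Pos 3: 't' vs 'e' !=
  Pos 4: 'e' vs 'r' !=
  Pos 5: 'r' vs 'a' !=
  Pos 6: 'y' vs 'l' !=
Hamming distance = 7


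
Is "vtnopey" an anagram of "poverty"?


Word 1: "poverty" → sorted: eoprtvy
Word 2: "vtnopey" → sorted: enoptvy
Same letters? eoprtvy != enoptvy
Anagram = No


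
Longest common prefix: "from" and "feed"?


Word 1: "from"
Word 2: "feed"
Comparing from start:
  Pos 0: 'f' == 'f'
  Pos 1: 'r' != 'e' (stop)
LCP = "f" (length 1)


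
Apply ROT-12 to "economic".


Word: "economic"
Shift: 12
Each letter → (letter + shift) mod 26:
  'e' (4) + 12 = 16 → 'q'
  'c' (2) + 12 = 14 → 'o'
  'o' (14) + 12 = 0 → 'a'
  'n' (13) + 12 = 25 → 'z'
  'o' (14) + 12 = 0 → 'a'
  'm' (12) + 12 = 24 → 'y'
  'i' (8) + 12 = 20 → 'u'
  'c' (2) + 12 = 14 → 'o'
Result = "qoazayuo"


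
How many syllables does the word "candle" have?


Word: "candle"
Syllable breakdown: can-dle
Counting: 2 parts
= 2 syllables


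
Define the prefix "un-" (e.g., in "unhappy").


Prefix: un-
Example: unhappy = un- + happy
Meaning = not / reverse


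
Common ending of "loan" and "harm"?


Word 1: "loan"
Word 2: "harm"
Comparing from end:
  Pos -1: 'n' != 'm' (stop)
LCS = "" (length 0)


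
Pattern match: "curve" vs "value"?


Pattern of "curve": [0, 1, 2, 3, 4]
Pattern of "value": [0, 1, 2, 3, 4]
Patterns match
Same pattern = Yes


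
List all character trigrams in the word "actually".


Word: "actually" (length 8)
Number of trigrams = 8 - 3 + 1 = 6
  Position 0: "act"
  Position 1: "ctu"
  Position 2: "tua"
  Position 3: "ual"
  Position 4: "all"
  Position 5: "lly"
Trigrams = "act", "ctu", "tua", "ual", "all", "lly"


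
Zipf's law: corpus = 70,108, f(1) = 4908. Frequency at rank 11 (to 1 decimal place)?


Zipf's law: f(r) = f(1) / r
f(1) = 4908
f(11) = 4908 / 11
= 446.2 occurrences


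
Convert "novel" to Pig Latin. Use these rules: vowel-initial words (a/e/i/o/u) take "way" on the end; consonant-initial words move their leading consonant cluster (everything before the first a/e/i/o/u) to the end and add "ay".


Word: "novel"
Starts with consonant(s) → move to end, add 'ay'
Consonant cluster: "n"
Pig Latin = "ovelnay"


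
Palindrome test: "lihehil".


Word: "lihehil"
Reversed: "lihehil"
Forward == Backward? lihehil == lihehil
Palindrome = Yes


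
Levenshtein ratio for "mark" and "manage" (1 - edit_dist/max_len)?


Word 1: "mark" (length 4)
Word 2: "manage" (length 6)
One optimal edit sequence:
  1. keep 'm'
  2. insert 'a'  (+1)
  3. insert 'n'  (+1)
  4. keep 'a'
  5. substitute 'r' -> 'g'  (+1)
  6. substitute 'k' -> 'e'  (+1)
Edit distance = 4
Max length = max(4, 6) = 6
Similarity = 1 - 4/6
= 0.3333


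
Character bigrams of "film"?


Word: "film" (length 4)
Number of bigrams = 4 - 2 + 1 = 3
  Position 0: "fi"
  Position 1: "il"
  Position 2: "lm"
Bigrams = "fi", "il", "lm"


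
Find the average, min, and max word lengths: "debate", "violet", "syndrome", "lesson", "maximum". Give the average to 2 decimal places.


Lengths: "debate"=6, "violet"=6, "syndrome"=8, "lesson"=6, "maximum"=7
Sum = 33, Count = 5
Average = 33/5 = 6.60
= avg=6.60, min=6, max=8


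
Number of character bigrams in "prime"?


Word: "prime" (length 5)
Number of 2-grams = length - 2 + 1 = 5 - 2 + 1
= 4


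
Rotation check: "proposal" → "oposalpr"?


Word: "proposal", Candidate: "oposalpr"
Method: check if candidate is substring of word+word
"proposalproposal" contains "oposalpr"? Yes
Is rotation = Yes


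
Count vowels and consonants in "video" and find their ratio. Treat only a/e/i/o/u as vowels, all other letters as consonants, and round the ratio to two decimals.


Word: "video"
Vowels (a,e,i,o,u): 3
Consonants: 2
Ratio = 3/2
= 1.50


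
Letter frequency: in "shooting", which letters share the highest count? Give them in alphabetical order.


Word: "shooting"
Letter counts:
  'g': 1
  'h': 1
  'i': 1
  'n': 1
  'o': 2
  's': 1
  't': 1
Maximum count = 2
Most frequent = 'o' (2 times each)


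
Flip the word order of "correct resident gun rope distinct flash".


Original: "correct resident gun rope distinct flash"
Words (1..n): correct | resident | gun | rope | distinct | flash
Reversed (n..1): flash | distinct | rope | gun | resident | correct
Result = "flash distinct rope gun resident correct"


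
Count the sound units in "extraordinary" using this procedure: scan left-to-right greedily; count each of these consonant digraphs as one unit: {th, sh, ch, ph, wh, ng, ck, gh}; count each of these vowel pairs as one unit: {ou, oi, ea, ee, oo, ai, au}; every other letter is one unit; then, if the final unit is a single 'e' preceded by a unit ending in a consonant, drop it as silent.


Word: "extraordinary" (13 letters)
Left-to-right scan:
  1. 'e' (letter)
  2. 'x' (letter)
  3. 't' (letter)
  4. 'r' (letter)
  5. 'a' (letter)
  6. 'o' (letter)
  7. 'r' (letter)
  8. 'd' (letter)
  9. 'i' (letter)
  10. 'n' (letter)
  11. 'a' (letter)
  12. 'r' (letter)
  13. 'y' (letter)
Units from scan: 13
Sound units = 13 units


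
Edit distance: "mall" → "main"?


Word 1: "mall" (length 4)
Word 2: "main" (length 4)
One optimal edit sequence (insert/delete/substitute each cost 1):
  1. keep 'm'
  2. keep 'a'
  3. substitute 'l' -> 'i'  (+1)
  4. substitute 'l' -> 'n'  (+1)
Total edit operations: 2
Edit distance = 2


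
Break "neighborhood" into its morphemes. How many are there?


Word: "neighborhood"
Morphemes: neighbor / -hood
Each morpheme carries meaning
= 2 morphemes


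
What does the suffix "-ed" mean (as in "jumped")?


Suffix: -ed
As in: jumped -> jump + -ed
Meaning = past tense


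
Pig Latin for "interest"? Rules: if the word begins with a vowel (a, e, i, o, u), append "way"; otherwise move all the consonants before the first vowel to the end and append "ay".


Word: "interest"
Starts with vowel → add 'way'
Pig Latin = "interestway"


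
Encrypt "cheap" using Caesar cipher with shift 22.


Word: "cheap"
Shift: 22
Each letter → (letter + shift) mod 26:
  'c' (2) + 22 = 24 → 'y'
  'h' (7) + 22 = 3 → 'd'
  'e' (4) + 22 = 0 → 'a'
  'a' (0) + 22 = 22 → 'w'
  'p' (15) + 22 = 11 → 'l'
Result = "ydawl"


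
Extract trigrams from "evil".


Word: "evil" (length 4)
Number of trigrams = 4 - 3 + 1 = 2
  Position 0: "evi"
  Position 1: "vil"
Trigrams = "evi", "vil"


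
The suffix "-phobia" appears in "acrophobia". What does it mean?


Suffix: -phobia
Example: acrophobia (acro- + -phobia)
Meaning = fear of


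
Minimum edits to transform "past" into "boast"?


Word 1: "past" (length 4)
Word 2: "boast" (length 5)
One optimal edit sequence (insert/delete/substitute each cost 1):
  1. insert 'b'  (+1)
  2. substitute 'p' -> 'o'  (+1)
  3. keep 'a'
  4. keep 's'
  5. keep 't'
Total edit operations: 2
Edit distance = 2


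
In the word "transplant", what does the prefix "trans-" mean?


Prefix: trans-
Example: transplant = trans- + plant
Meaning = across


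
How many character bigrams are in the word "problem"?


Word: "problem" (length 7)
Number of 2-grams = length - 2 + 1 = 7 - 2 + 1
= 6


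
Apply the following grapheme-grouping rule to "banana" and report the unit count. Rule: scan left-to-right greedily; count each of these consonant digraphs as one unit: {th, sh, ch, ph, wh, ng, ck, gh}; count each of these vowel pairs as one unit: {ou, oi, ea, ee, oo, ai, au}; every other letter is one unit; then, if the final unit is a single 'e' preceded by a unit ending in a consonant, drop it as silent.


Word: "banana" (6 letters)
Left-to-right scan:
  [1] 'b' (letter)
  [2] 'a' (letter)
  [3] 'n' (letter)
  [4] 'a' (letter)
  [5] 'n' (letter)
  [6] 'a' (letter)
Units from scan: 6
Sound units = 6 units


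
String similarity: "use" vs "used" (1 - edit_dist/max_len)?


Word 1: "use" (length 3)
Word 2: "used" (length 4)
One optimal edit sequence:
  1. keep 'u'
  2. keep 's'
  3. keep 'e'
  4. insert 'd'  (+1)
Edit distance = 1
Max length = max(3, 4) = 4
Similarity = 1 - 1/4
= 0.7500


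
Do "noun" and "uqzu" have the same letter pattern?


Pattern of "noun": [0, 1, 2, 0]
Pattern of "uqzu": [0, 1, 2, 0]
Patterns match
Same pattern = Yes


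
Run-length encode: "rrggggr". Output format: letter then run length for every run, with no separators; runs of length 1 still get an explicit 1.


String: "rrggggr"
Scanning for consecutive runs:
  'r' x 2
  'g' x 4
  'r' x 1
RLE = "r2g4r1"


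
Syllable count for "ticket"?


Word: "ticket"
Syllable breakdown: tick · et
Counting: 2 parts
= 2 syllables


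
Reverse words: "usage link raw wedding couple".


Original: "usage link raw wedding couple"
Words (1..n): usage | link | raw | wedding | couple
Reversed (n..1): couple | wedding | raw | link | usage
Result = "couple wedding raw link usage"


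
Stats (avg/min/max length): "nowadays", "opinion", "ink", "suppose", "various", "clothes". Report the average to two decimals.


Lengths: "nowadays"=8, "opinion"=7, "ink"=3, "suppose"=7, "various"=7, "clothes"=7
Sum = 39, Count = 6
Average = 39/6 = 6.50
= avg=6.50, min=3, max=8


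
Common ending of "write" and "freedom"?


Word 1: "write"
Word 2: "freedom"
Comparing from end:
  Pos -1: 'e' != 'm' (stop)
LCS = "" (length 0)


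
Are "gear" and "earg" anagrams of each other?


Word 1: "gear" → sorted: aegr
Word 2: "earg" → sorted: aegr
Same letters? aegr == aegr
Anagram = Yes


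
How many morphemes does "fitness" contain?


Word: "fitness"
Morphemes: fit / -ness
Each morpheme carries meaning
= 2 morphemes


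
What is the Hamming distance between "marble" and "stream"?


Comparing character by character (same length = 6):
  Pos 0: 'm' vs 's' !=
  Pos 1: 'a' vs 't' !=
  Pos 2: 'r' vs 'r' =
  Pos 3: 'b' vs 'e' !=
  Pos 4: 'l' vs 'a' !=
  Pos 5: 'e' vs 'm' !=
Hamming distance = 5


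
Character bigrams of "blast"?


Word: "blast" (length 5)
Number of bigrams = 5 - 2 + 1 = 4
  Position 0: "bl"
  Position 1: "la"
  Position 2: "as"
  Position 3: "st"
Bigrams = "bl", "la", "as", "st"


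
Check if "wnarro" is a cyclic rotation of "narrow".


Word: "narrow", Candidate: "wnarro"
Method: check if candidate is substring of word+word
"narrownarrow" contains "wnarro"? Yes
Is rotation = Yes


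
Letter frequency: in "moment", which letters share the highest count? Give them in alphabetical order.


Word: "moment"
Letter counts:
  'e': 1
  'm': 2
  'n': 1
  'o': 1
  't': 1
Maximum count = 2
Most frequent = 'm' (2 times each)


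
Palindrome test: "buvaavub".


Word: "buvaavub"
Reversed: "buvaavub"
Forward == Backward? buvaavub == buvaavub
Palindrome = Yes


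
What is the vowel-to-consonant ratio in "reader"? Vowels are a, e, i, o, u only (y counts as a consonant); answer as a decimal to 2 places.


Word: "reader"
Vowels (a,e,i,o,u): 3
Consonants: 3
Ratio = 3/3
= 1.00


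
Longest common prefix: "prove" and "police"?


Word 1: "prove"
Word 2: "police"
Comparing from start:
  Pos 0: 'p' == 'p'
  Pos 1: 'r' != 'o' (stop)
LCP = "p" (length 1)


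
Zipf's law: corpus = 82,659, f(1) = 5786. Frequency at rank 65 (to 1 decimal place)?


Zipf's law: f(r) = f(1) / r
f(1) = 5786
f(65) = 5786 / 65
= 89.0 occurrences


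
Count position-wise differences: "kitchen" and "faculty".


Comparing character by character (same length = 7):
  Pos 0: 'k' vs 'f' !=
  Pos 1: 'i' vs 'a' !=
  Pos 2: 't' vs 'c' !=
  Pos 3: 'c' vs 'u' !=
  Pos 4: 'h' vs 'l' !=
  Pos 5: 'e' vs 't' !=
  Pos 6: 'n' vs 'y' !=
Hamming distance = 7


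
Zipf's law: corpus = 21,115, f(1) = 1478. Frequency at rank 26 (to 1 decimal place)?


Zipf's law: f(r) = f(1) / r
f(1) = 1478
f(26) = 1478 / 26
= 56.8 occurrences


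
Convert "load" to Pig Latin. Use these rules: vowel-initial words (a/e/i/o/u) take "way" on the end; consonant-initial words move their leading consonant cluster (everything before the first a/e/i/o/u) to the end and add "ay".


Word: "load"
Starts with consonant(s) → move to end, add 'ay'
Consonant cluster: "l"
Pig Latin = "oadlay"


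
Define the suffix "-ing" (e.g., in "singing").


Suffix: -ing
As in: singing -> sing + -ing
Meaning = present participle


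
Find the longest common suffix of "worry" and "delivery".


Word 1: "worry"
Word 2: "delivery"
Comparing from end:
  Pos -1: 'y' == 'y'
  Pos -2: 'r' == 'r'
  Pos -3: 'r' != 'e' (stop)
LCS = "ry" (length 2)


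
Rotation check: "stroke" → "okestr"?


Word: "stroke", Candidate: "okestr"
Method: check if candidate is substring of word+word
"strokestroke" contains "okestr"? Yes
Is rotation = Yes


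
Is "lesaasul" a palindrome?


Word: "lesaasul"
Reversed: "lusaasel"
Forward == Backward? lesaasul != lusaasel
Palindrome = No


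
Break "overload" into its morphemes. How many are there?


Word: "overload"
Morphemes: over- + load
Each morpheme carries meaning
= 2 morphemes


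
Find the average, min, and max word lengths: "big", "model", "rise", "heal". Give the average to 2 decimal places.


Lengths: "big"=3, "model"=5, "rise"=4, "heal"=4
Sum = 16, Count = 4
Average = 16/4 = 4.00
= avg=4.00, min=3, max=5


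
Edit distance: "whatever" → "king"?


Word 1: "whatever" (length 8)
Word 2: "king" (length 4)
One optimal edit sequence (insert/delete/substitute each cost 1):
  1. delete 'w'  (+1)
  2. delete 'h'  (+1)
  3. delete 'a'  (+1)
  4. delete 't'  (+1)
  5. substitute 'e' -> 'k'  (+1)
  6. substitute 'v' -> 'i'  (+1)
  7. substitute 'e' -> 'n'  (+1)
  8. substitute 'r' -> 'g'  (+1)
Total edit operations: 8
Edit distance = 8


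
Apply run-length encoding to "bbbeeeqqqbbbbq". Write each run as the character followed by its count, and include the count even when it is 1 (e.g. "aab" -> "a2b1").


String: "bbbeeeqqqbbbbq"
Scanning for consecutive runs:
  'b' x 3
  'e' x 3
  'q' x 3
  'b' x 4
  'q' x 1
RLE = "b3e3q3b4q1"


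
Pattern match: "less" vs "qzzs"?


Pattern of "less": [0, 1, 2, 2]
Pattern of "qzzs": [0, 1, 1, 2]
Patterns do not match
Same pattern = No


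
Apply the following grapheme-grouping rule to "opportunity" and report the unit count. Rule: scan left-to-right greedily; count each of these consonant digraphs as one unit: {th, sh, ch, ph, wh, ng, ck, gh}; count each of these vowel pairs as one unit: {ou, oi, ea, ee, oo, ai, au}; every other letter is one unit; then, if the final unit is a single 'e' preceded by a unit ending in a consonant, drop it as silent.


Word: "opportunity" (11 letters)
Left-to-right scan:
  1. 'o' (letter)
  2. 'p' (letter)
  3. 'p' (letter)
  4. 'o' (letter)
  5. 'r' (letter)
  6. 't' (letter)
  7. 'u' (letter)
  8. 'n' (letter)
  9. 'i' (letter)
  10. 't' (letter)
  11. 'y' (letter)
Units from scan: 11
Sound units = 11 units


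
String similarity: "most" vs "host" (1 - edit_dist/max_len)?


Word 1: "most" (length 4)
Word 2: "host" (length 4)
One optimal edit sequence:
  1. substitute 'm' -> 'h'  (+1)
  2. keep 'o'
  3. keep 's'
  4. keep 't'
Edit distance = 1
Max length = max(4, 4) = 4
Similarity = 1 - 1/4
= 0.7500


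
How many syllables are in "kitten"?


Word: "kitten"
Syllable breakdown: kit / ten
Counting: 2 parts
= 2 syllables


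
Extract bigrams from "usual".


Word: "usual" (length 5)
Number of bigrams = 5 - 2 + 1 = 4
  Position 0: "us"
  Position 1: "su"
  Position 2: "ua"
  Position 3: "al"
Bigrams = "us", "su", "ua", "al"


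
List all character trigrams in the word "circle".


Word: "circle" (length 6)
Number of trigrams = 6 - 3 + 1 = 4
  Position 0: "cir"
  Position 1: "irc"
  Position 2: "rcl"
  Position 3: "cle"
Trigrams = "cir", "irc", "rcl", "cle"


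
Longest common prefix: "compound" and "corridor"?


Word 1: "compound"
Word 2: "corridor"
Comparing from start:
  Pos 0: 'c' == 'c'
  Pos 1: 'o' == 'o'
  Pos 2: 'm' != 'r' (stop)
LCP = "co" (length 2)


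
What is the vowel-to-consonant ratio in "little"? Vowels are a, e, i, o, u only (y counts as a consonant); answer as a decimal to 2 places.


Word: "little"
Vowels (a,e,i,o,u): 2
Consonants: 4
Ratio = 2/4
= 0.50


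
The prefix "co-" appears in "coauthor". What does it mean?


Prefix: co-
Example: coauthor = co- + author
Meaning = together


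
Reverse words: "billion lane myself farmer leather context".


Original: "billion lane myself farmer leather context"
Words (1..n): billion | lane | myself | farmer | leather | context
Reversed (n..1): context | leather | farmer | myself | lane | billion
Result = "context leather farmer myself lane billion"


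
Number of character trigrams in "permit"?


Word: "permit" (length 6)
Number of 3-grams = length - 3 + 1 = 6 - 3 + 1
= 4


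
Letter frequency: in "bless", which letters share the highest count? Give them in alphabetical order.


Word: "bless"
Letter counts:
  'b': 1
  'e': 1
  'l': 1
  's': 2
Maximum count = 2
Most frequent = 's' (2 times each)


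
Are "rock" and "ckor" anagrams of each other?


Word 1: "rock" → sorted: ckor
Word 2: "ckor" → sorted: ckor
Same letters? ckor == ckor
Anagram = Yes


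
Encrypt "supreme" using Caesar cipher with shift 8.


Word: "supreme"
Shift: 8
Each letter → (letter + shift) mod 26:
  's' (18) + 8 = 0 → 'a'
  'u' (20) + 8 = 2 → 'c'
  'p' (15) + 8 = 23 → 'x'
  'r' (17) + 8 = 25 → 'z'
  'e' (4) + 8 = 12 → 'm'
  'm' (12) + 8 = 20 → 'u'
  'e' (4) + 8 = 12 → 'm'
Result = "acxzmum"


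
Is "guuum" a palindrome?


Word: "guuum"
Reversed: "muuug"
Forward == Backward? guuum != muuug
Palindrome = No


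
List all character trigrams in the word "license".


Word: "license" (length 7)
Number of trigrams = 7 - 3 + 1 = 5
  Position 0: "lic"
  Position 1: "ice"
  Position 2: "cen"
  Position 3: "ens"
  Position 4: "nse"
Trigrams = "lic", "ice", "cen", "ens", "nse"


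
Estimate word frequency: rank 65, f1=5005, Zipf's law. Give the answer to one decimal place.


Zipf's law: f(r) = f(1) / r
f(1) = 5005
f(65) = 5005 / 65
= 77.0 occurrences


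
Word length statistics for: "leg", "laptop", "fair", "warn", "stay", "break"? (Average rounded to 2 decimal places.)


Lengths: "leg"=3, "laptop"=6, "fair"=4, "warn"=4, "stay"=4, "break"=5
Sum = 26, Count = 6
Average = 26/6 = 4.33
= avg=4.33, min=3, max=6


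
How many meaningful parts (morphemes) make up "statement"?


Word: "statement"
Morphemes: state + -ment
Each morpheme carries meaning
= 2 morphemes


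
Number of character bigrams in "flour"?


Word: "flour" (length 5)
Number of 2-grams = length - 2 + 1 = 5 - 2 + 1
= 4


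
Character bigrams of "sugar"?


Word: "sugar" (length 5)
Number of bigrams = 5 - 2 + 1 = 4
  Position 0: "su"
  Position 1: "ug"
  Position 2: "ga"
  Position 3: "ar"
Bigrams = "su", "ug", "ga", "ar"


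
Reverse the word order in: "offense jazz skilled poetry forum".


Original: "offense jazz skilled poetry forum"
Words (1..n): offense | jazz | skilled | poetry | forum
Reversed (n..1): forum | poetry | skilled | jazz | offense
Result = "forum poetry skilled jazz offense"


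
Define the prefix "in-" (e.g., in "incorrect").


Prefix: in-
As in: incorrect -> in- + correct
Meaning = not / into


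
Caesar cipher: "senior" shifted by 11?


Word: "senior"
Shift: 11
Each letter → (letter + shift) mod 26:
  's' (18) + 11 = 3 → 'd'
  'e' (4) + 11 = 15 → 'p'
  'n' (13) + 11 = 24 → 'y'
  'i' (8) + 11 = 19 → 't'
  'o' (14) + 11 = 25 → 'z'
  'r' (17) + 11 = 2 → 'c'
Result = "dpytzc"


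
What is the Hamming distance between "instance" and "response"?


Comparing character by character (same length = 8):
  Pos 0: 'i' vs 'r' !=
  Pos 1: 'n' vs 'e' !=
  Pos 2: 's' vs 's' =
  Pos 3: 't' vs 'p' !=
  Pos 4: 'a' vs 'o' !=
  Pos 5: 'n' vs 'n' =
  Pos 6: 'c' vs 's' !=
  Pos 7: 'e' vs 'e' =
Hamming distance = 5


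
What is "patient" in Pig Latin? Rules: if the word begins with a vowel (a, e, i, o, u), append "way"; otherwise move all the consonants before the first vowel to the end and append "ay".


Word: "patient"
Starts with consonant(s) → move to end, add 'ay'
Consonant cluster: "p"
Pig Latin = "atientpay"


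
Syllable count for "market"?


Word: "market"
Syllable breakdown: mar · ket
Counting: 2 parts
= 2 syllables


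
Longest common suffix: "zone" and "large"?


Word 1: "zone"
Word 2: "large"
Comparing from end:
  Pos -1: 'e' == 'e'
  Pos -2: 'n' != 'g' (stop)
LCS = "e" (length 1)


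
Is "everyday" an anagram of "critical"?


Word 1: "critical" → sorted: acciilrt
Word 2: "everyday" → sorted: adeervyy
Same letters? acciilrt != adeervyy
Anagram = No


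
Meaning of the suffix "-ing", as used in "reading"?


Suffix: -ing
Example: reading = read + -ing
Meaning = present participle


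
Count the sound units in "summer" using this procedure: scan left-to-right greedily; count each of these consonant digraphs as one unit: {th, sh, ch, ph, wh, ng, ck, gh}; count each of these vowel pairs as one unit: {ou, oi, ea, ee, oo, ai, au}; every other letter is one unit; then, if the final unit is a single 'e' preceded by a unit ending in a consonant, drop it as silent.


Word: "summer" (6 letters)
Left-to-right scan:
  (1) 's' (letter)
  (2) 'u' (letter)
  (3) 'm' (letter)
  (4) 'm' (letter)
  (5) 'e' (letter)
  (6) 'r' (letter)
Units from scan: 6
Sound units = 6 units


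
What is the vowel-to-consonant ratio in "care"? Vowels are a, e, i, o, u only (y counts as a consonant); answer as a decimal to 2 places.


Word: "care"
Vowels (a,e,i,o,u): 2
Consonants: 2
Ratio = 2/2
= 1.00


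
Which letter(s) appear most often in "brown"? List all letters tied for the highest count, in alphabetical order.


Word: "brown"
Letter counts:
  'b': 1
  'n': 1
  'o': 1
  'r': 1
  'w': 1
Maximum count = 1
Most frequent = 'b', 'n', 'o', 'r', 'w' (1 time each)


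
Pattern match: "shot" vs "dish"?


Pattern of "shot": [0, 1, 2, 3]
Pattern of "dish": [0, 1, 2, 3]
Patterns match
Same pattern = Yes


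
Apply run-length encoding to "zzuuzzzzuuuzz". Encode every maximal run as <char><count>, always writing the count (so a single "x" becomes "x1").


String: "zzuuzzzzuuuzz"
Scanning for consecutive runs:
  'z' x 2
  'u' x 2
  'z' x 4
  'u' x 3
  'z' x 2
RLE = "z2u2z4u3z2"


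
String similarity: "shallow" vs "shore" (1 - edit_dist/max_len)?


Word 1: "shallow" (length 7)
Word 2: "shore" (length 5)
One optimal edit sequence:
  1. keep 's'
  2. keep 'h'
  3. delete 'a'  (+1)
  4. delete 'l'  (+1)
  5. substitute 'l' -> 'o'  (+1)
  6. substitute 'o' -> 'r'  (+1)
  7. substitute 'w' -> 'e'  (+1)
Edit distance = 5
Max length = max(7, 5) = 7
Similarity = 1 - 5/7
= 0.2857


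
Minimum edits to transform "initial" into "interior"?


Word 1: "initial" (length 7)
Word 2: "interior" (length 8)
One optimal edit sequence (insert/delete/substitute each cost 1):
  1. keep 'i'
  2. keep 'n'
  3. insert 't'  (+1)
  4. substitute 'i' -> 'e'  (+1)
  5. substitute 't' -> 'r'  (+1)
  6. keep 'i'
  7. substitute 'a' -> 'o'  (+1)
  8. substitute 'l' -> 'r'  (+1)
Total edit operations: 5
Edit distance = 5


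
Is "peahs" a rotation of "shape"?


Word: "shape", Candidate: "peahs"
Method: check if candidate is substring of word+word
"shapeshape" contains "peahs"? No
Is rotation = No


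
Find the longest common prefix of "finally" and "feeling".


Word 1: "finally"
Word 2: "feeling"
Comparing from start:
  Pos 0: 'f' == 'f'
  Pos 1: 'i' != 'e' (stop)
LCP = "f" (length 1)


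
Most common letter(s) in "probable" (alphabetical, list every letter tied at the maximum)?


Word: "probable"
Letter counts:
  'a': 1
  'b': 2
  'e': 1
  'l': 1
  'o': 1
  'p': 1
  'r': 1
Maximum count = 2
Most frequent = 'b' (2 times each)


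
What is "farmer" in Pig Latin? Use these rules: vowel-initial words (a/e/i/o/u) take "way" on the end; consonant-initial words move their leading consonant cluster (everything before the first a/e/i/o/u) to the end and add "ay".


Word: "farmer"
Starts with consonant(s) → move to end, add 'ay'
Consonant cluster: "f"
Pig Latin = "armerfay"
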